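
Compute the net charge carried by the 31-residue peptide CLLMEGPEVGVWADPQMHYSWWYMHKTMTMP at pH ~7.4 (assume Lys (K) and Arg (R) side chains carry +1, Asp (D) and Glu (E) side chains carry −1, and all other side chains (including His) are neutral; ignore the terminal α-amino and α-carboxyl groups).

Positive (K, R): K26 → +1.
Negative (D, E): E5, E8, D14 → −3.
Net charge = (+1) + (−3) = −2.

-2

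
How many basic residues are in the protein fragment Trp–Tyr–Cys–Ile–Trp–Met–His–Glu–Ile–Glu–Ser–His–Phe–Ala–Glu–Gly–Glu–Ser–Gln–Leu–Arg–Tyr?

3

K, R, and H are the three residues with basic side chains (ε-amine, guanidinium, and imidazole respectively).
Matching residues: His7, His12, Arg21.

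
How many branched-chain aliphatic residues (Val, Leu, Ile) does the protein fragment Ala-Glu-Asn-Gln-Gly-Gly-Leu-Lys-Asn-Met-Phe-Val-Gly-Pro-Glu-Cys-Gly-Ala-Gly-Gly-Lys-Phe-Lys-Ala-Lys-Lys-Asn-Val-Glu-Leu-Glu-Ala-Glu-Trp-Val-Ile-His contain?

6

Matching residues: Leu7, Val12, Val28, Leu30, Val35, Ile36.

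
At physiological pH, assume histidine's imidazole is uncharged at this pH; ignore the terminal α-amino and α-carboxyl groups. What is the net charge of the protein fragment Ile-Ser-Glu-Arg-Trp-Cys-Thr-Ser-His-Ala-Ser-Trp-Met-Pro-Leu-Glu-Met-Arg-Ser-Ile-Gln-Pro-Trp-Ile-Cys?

0

At pH ~7.4 the Lys and Arg side chains are protonated (+1), the Asp and Glu side chains are deprotonated (−1), and with His taken as neutral all other side chains carry no charge.
Positive (K, R): Arg4, Arg18 → +2.
Negative (D, E): Glu3, Glu16 → −2.
Net charge = (+2) + (−2) = 0.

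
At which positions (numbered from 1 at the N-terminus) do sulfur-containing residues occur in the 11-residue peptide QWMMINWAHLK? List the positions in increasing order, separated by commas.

3, 4

The sulfur-bearing residues are cysteine (–SH) and methionine (–S–CH₃).
Matching residues: M3, M4.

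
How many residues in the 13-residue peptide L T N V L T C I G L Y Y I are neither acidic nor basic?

Acidic: D, E. Basic: K, R, H. All other residues are neither.
Matching residues: L1, T2, N3, V4, L5, T6, C7, I8, G9, L10, Y11, Y12, I13.

13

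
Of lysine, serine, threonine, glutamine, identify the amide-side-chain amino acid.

Asparagine (N) and glutamine (Q) have uncharged amide side chains.
Of the listed options, only glutamine belongs to this group.

glutamine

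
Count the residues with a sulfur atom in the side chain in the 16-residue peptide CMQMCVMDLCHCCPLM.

9

The sulfur-bearing residues are cysteine (–SH) and methionine (–S–CH₃).
Matching residues: C1, M2, M4, C5, M7, C10, C12, C13, M16.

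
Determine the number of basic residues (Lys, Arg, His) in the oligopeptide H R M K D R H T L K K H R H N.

10

Matching residues: H1, R2, K4, R6, H7, K10, K11, H12, R13, H14.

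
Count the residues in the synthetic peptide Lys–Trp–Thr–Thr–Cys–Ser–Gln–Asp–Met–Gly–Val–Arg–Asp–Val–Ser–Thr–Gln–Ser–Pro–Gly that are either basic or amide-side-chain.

Basic: H, K, R. Amide-side-chain: N, Q.
Basic residues here: Lys1, Arg12 (2).
Amide-side-chain residues here: Gln7, Gln17 (2).
The two groups share no amino acid, so total = 2 + 2 = 4.

4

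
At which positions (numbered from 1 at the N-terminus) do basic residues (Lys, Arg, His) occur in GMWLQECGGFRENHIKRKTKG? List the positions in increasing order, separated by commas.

Matching residues: R11, H14, K16, R17, K18, K20.

11, 14, 16, 17, 18, 20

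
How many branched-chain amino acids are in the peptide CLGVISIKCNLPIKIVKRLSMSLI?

11

Valine (V), leucine (L), and isoleucine (I) are the branched-chain amino acids.
Matching residues: L2, V4, I5, I7, L11, I13, I15, V16, L19, L23, I24.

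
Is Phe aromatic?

F, W, and Y each carry an aromatic ring on the side chain.
Phenylalanine is in this group.

Yes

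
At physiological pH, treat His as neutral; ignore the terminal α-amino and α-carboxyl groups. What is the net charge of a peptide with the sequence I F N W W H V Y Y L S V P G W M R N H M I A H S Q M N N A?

+1

The side chains ionized at physiological pH are Lys/Arg (+1) and Asp/Glu (−1); with His treated as neutral, nothing else contributes.
Positive (K, R): R17 → +1.
Negative (D, E): none → −0.
Net charge = (+1) + (−0) = +1.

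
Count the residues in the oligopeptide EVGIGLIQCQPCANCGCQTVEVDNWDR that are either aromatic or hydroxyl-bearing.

Aromatic: F, W, Y. Hydroxyl-bearing: S, T, Y.
Aromatic residues here: W25 (1).
Hydroxyl-bearing residues here: T19 (1).
(Y belongs to both groups, but none appear in this sequence.) Total = 1 + 1 = 2.

2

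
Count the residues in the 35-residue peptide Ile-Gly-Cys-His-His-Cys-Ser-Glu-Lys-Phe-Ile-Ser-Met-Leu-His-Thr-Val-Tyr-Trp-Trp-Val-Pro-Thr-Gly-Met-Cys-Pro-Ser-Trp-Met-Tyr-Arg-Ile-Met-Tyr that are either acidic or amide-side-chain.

1

Acidic: D, E. Amide-side-chain: N, Q.
Acidic residues here: Glu8 (1).
Amide-side-chain residues here: none (0).
The two groups share no amino acid, so total = 1 + 0 = 1.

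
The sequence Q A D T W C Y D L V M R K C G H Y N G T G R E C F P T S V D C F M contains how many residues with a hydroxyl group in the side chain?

6

Serine (S), threonine (T), and tyrosine (Y) each carry a hydroxyl group on the side chain.
Matching residues: T4, Y7, Y17, T20, T27, S28.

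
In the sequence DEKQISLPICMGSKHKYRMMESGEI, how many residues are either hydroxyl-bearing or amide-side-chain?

Hydroxyl-bearing: S, T, Y. Amide-side-chain: N, Q.
Hydroxyl-bearing residues here: S6, S13, Y17, S22 (4).
Amide-side-chain residues here: Q4 (1).
The two groups share no amino acid, so total = 4 + 1 = 5.

5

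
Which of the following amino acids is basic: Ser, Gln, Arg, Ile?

The basic amino acids are Lys (K), Arg (R), and His (H).
Of the listed options, only Arg belongs to this group.

Arg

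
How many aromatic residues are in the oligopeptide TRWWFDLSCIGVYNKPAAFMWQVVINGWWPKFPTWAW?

11

F, W, and Y each carry an aromatic ring on the side chain.
Matching residues: W3, W4, F5, Y13, F19, W21, W28, W29, F32, W35, W37.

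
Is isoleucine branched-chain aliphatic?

The BCAAs are Val, Leu, and Ile — aliphatic side chains with a branch point.
Isoleucine is in this group.

Yes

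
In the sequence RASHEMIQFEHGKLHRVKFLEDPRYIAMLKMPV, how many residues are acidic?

4

Aspartate (D) and glutamate (E) have carboxylic-acid side chains and are the acidic amino acids.
Matching residues: E5, E10, E21, D22.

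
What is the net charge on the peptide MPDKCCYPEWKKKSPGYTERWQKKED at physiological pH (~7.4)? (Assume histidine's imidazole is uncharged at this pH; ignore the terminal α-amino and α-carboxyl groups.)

Near pH 7.4, K and R contribute +1 each, D and E contribute −1 each, and every other side chain (His included, as stated) is uncharged.
Positive (K, R): K4, K11, K12, K13, R20, K23, K24 → +7.
Negative (D, E): D3, E9, E19, E25, D26 → −5.
Net charge = (+7) + (−5) = +2.

+2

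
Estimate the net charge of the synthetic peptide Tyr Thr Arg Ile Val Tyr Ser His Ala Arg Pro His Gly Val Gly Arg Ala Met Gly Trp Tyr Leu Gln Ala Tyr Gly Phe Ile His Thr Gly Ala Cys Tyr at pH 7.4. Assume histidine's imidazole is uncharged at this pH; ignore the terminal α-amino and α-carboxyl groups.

At pH ~7.4 the Lys and Arg side chains are protonated (+1), the Asp and Glu side chains are deprotonated (−1), and with His taken as neutral all other side chains carry no charge.
Positive (K, R): Arg3, Arg10, Arg16 → +3.
Negative (D, E): none → −0.
Net charge = (+3) + (−0) = +3.

+3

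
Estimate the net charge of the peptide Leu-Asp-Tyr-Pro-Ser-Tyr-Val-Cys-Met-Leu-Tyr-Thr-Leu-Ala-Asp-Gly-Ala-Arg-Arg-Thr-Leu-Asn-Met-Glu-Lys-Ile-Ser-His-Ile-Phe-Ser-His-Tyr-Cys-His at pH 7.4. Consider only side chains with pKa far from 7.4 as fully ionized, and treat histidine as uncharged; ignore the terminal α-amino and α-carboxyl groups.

0

The side chains ionized at physiological pH are Lys/Arg (+1) and Asp/Glu (−1); with His treated as neutral, nothing else contributes.
Positive (K, R): Arg18, Arg19, Lys25 → +3.
Negative (D, E): Asp2, Asp15, Glu24 → −3.
Net charge = (+3) + (−3) = 0.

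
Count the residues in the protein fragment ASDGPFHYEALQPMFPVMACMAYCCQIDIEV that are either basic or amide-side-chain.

3

Basic: H, K, R. Amide-side-chain: N, Q.
Basic residues here: H7 (1).
Amide-side-chain residues here: Q12, Q26 (2).
The two groups share no amino acid, so total = 1 + 2 = 3.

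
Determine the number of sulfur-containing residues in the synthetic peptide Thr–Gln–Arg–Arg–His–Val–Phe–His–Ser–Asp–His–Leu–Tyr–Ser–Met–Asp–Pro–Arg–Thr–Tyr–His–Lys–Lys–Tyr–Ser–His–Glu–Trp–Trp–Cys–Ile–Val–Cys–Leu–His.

3

Cysteine (C, thiol) and methionine (M, thioether) are the two sulfur-containing amino acids.
Matching residues: Met15, Cys30, Cys33.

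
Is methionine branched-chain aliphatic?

No

The BCAAs are Val, Leu, and Ile — aliphatic side chains with a branch point.
Methionine is not in this group.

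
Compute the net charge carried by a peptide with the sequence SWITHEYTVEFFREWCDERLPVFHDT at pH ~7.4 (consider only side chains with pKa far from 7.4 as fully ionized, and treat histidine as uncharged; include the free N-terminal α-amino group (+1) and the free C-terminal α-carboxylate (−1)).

At pH ~7.4 the Lys and Arg side chains are protonated (+1), the Asp and Glu side chains are deprotonated (−1), and with His taken as neutral all other side chains carry no charge.
Positive (K, R): R13, R19 → +2.
Negative (D, E): E6, E10, E14, D17, E18, D25 → −6.
The N-terminus (+1) and C-terminus (−1) cancel.
Net charge = (+2) + (−6) = −4.

-4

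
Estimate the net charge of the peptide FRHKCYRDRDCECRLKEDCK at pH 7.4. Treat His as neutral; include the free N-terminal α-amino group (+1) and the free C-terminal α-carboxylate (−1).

At pH ~7.4 the Lys and Arg side chains are protonated (+1), the Asp and Glu side chains are deprotonated (−1), and with His taken as neutral all other side chains carry no charge.
Positive (K, R): R2, K4, R7, R9, R14, K16, K20 → +7.
Negative (D, E): D8, D10, E12, E17, D18 → −5.
The N-terminus (+1) and C-terminus (−1) cancel.
Net charge = (+7) + (−5) = +2.

+2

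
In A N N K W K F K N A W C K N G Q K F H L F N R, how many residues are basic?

7

Lysine (K), arginine (R), and histidine (H) have basic, nitrogen-containing side chains.
Matching residues: K4, K6, K8, K13, K17, H19, R23.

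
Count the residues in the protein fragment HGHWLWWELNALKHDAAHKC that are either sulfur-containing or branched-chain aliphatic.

4

Sulfur-containing: C, M. Branched-chain aliphatic: I, L, V.
Sulfur-containing residues here: C20 (1).
Branched-chain aliphatic residues here: L5, L9, L12 (3).
The two groups share no amino acid, so total = 1 + 3 = 4.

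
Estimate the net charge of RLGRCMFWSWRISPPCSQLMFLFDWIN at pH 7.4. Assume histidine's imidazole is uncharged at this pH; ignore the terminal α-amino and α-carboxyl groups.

+2

Near pH 7.4, K and R contribute +1 each, D and E contribute −1 each, and every other side chain (His included, as stated) is uncharged.
Positive (K, R): R1, R4, R11 → +3.
Negative (D, E): D24 → −1.
Net charge = (+3) + (−1) = +2.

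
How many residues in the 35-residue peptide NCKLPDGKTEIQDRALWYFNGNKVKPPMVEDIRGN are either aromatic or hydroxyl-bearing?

Aromatic: F, W, Y. Hydroxyl-bearing: S, T, Y.
Aromatic residues here: W17, Y18, F19 (3).
Hydroxyl-bearing residues here: T9, Y18 (2).
Y is in both groups, so the 1 Y residue must not be double-counted.
Total = 3 + 2 − 1 = 4.

4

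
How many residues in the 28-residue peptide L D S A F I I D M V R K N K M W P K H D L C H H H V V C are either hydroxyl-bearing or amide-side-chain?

2

Hydroxyl-bearing: S, T, Y. Amide-side-chain: N, Q.
Hydroxyl-bearing residues here: S3 (1).
Amide-side-chain residues here: N13 (1).
The two groups share no amino acid, so total = 1 + 1 = 2.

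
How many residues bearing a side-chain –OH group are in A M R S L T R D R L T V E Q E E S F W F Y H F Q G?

5

S, T, and Y are the three residues with a side-chain hydroxyl.
Matching residues: S4, T6, T11, S17, Y21.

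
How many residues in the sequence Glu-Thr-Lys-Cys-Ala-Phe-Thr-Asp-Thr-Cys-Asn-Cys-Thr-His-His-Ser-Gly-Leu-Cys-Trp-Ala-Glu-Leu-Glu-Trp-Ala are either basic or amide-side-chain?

Basic: H, K, R. Amide-side-chain: N, Q.
Basic residues here: Lys3, His14, His15 (3).
Amide-side-chain residues here: Asn11 (1).
The two groups share no amino acid, so total = 3 + 1 = 4.

4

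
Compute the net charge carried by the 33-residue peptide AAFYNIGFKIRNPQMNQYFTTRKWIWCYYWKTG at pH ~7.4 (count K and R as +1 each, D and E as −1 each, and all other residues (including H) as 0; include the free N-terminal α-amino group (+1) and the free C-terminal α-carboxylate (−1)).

Positive (K, R): K9, R11, R22, K23, K31 → +5.
Negative (D, E): none → −0.
The N-terminus (+1) and C-terminus (−1) cancel.
Net charge = (+5) + (−0) = +5.

+5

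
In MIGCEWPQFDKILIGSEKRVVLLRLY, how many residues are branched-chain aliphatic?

9

V, L, and I make up the branched-chain aliphatic group.
Matching residues: I2, I12, L13, I14, V20, V21, L22, L23, L25.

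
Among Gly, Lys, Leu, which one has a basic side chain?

Lys

The basic amino acids are Lys (K), Arg (R), and His (H).
Of the listed options, only Lys belongs to this group.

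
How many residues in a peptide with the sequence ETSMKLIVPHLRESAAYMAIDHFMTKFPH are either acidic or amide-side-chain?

3

Acidic: D, E. Amide-side-chain: N, Q.
Acidic residues here: E1, E13, D21 (3).
Amide-side-chain residues here: none (0).
The two groups share no amino acid, so total = 3 + 0 = 3.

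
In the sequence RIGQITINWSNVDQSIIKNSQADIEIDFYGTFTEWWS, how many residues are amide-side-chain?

6

Only N (asparagine) and Q (glutamine) carry a side-chain carboxamide.
Matching residues: Q4, N8, N11, Q14, N19, Q21.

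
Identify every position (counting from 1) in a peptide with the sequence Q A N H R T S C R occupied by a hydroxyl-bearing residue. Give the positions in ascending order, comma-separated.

Serine (S), threonine (T), and tyrosine (Y) each carry a hydroxyl group on the side chain.
Matching residues: T6, S7.

6, 7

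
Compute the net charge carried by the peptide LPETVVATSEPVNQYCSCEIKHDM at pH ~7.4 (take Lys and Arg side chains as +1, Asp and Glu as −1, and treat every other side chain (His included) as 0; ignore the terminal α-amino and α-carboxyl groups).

Positive (K, R): K21 → +1.
Negative (D, E): E3, E10, E19, D23 → −4.
Net charge = (+1) + (−4) = −3.

-3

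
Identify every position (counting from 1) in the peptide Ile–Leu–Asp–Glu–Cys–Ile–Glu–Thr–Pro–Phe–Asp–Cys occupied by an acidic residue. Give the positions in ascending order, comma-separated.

3, 4, 7, 11

Matching residues: Asp3, Glu4, Glu7, Asp11.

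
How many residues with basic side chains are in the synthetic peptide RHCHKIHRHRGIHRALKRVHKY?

14

K, R, and H are the three residues with basic side chains (ε-amine, guanidinium, and imidazole respectively).
Matching residues: R1, H2, H4, K5, H7, R8, H9, R10, H13, R14, K17, R18, H20, K21.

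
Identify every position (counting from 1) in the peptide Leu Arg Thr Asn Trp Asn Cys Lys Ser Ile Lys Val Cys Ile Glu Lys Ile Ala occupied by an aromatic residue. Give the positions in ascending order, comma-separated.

5

Matching residues: Trp5.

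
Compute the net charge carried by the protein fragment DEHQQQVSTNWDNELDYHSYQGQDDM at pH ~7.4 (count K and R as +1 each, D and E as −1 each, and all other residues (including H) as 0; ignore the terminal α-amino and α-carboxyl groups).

Positive (K, R): none → +0.
Negative (D, E): D1, E2, D12, E14, D16, D24, D25 → −7.
Net charge = (+0) + (−7) = −7.

-7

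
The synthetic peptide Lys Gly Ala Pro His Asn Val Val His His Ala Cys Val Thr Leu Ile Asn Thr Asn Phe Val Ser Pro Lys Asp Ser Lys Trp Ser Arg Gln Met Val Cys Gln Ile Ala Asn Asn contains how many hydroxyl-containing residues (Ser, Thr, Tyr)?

5

Matching residues: Thr14, Thr18, Ser22, Ser26, Ser29.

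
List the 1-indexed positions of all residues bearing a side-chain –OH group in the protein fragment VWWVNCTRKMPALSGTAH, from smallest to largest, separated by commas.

7, 14, 16

Serine (S), threonine (T), and tyrosine (Y) each carry a hydroxyl group on the side chain.
Matching residues: T7, S14, T16.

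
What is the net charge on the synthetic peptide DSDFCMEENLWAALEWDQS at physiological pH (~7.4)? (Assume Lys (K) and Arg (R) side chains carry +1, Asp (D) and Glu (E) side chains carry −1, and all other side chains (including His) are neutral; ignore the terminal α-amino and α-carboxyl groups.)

Positive (K, R): none → +0.
Negative (D, E): D1, D3, E7, E8, E15, D17 → −6.
Net charge = (+0) + (−6) = −6.

-6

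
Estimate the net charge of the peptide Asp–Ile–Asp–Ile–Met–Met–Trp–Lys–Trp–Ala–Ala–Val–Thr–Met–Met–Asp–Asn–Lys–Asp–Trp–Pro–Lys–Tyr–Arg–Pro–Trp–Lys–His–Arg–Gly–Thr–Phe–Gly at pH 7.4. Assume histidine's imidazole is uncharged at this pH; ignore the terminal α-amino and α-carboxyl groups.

+2

At pH ~7.4 the Lys and Arg side chains are protonated (+1), the Asp and Glu side chains are deprotonated (−1), and with His taken as neutral all other side chains carry no charge.
Positive (K, R): Lys8, Lys18, Lys22, Arg24, Lys27, Arg29 → +6.
Negative (D, E): Asp1, Asp3, Asp16, Asp19 → −4.
Net charge = (+6) + (−4) = +2.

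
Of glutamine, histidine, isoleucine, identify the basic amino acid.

histidine

The basic amino acids are Lys (K), Arg (R), and His (H).
Of the listed options, only histidine belongs to this group.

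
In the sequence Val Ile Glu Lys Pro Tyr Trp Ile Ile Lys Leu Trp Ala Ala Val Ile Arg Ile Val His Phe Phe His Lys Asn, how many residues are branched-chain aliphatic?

9

Valine (V), leucine (L), and isoleucine (I) are the branched-chain amino acids.
Matching residues: Val1, Ile2, Ile8, Ile9, Leu11, Val15, Ile16, Ile18, Val19.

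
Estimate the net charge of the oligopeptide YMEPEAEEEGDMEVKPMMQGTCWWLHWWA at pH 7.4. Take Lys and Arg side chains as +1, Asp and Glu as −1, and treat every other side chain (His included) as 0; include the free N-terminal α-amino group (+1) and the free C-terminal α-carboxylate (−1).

-6

Positive (K, R): K15 → +1.
Negative (D, E): E3, E5, E7, E8, E9, D11, E13 → −7.
The N-terminus (+1) and C-terminus (−1) cancel.
Net charge = (+1) + (−7) = −6.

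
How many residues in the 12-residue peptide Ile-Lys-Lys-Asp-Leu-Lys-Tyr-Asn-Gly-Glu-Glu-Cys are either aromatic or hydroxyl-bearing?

1

Aromatic: F, W, Y. Hydroxyl-bearing: S, T, Y.
Aromatic residues here: Tyr7 (1).
Hydroxyl-bearing residues here: Tyr7 (1).
Y is in both groups, so the 1 Y residue must not be double-counted.
Total = 1 + 1 − 1 = 1.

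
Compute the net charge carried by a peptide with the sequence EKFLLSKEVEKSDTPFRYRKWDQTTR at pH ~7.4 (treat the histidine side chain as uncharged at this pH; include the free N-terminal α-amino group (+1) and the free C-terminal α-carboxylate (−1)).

The side chains ionized at physiological pH are Lys/Arg (+1) and Asp/Glu (−1); with His treated as neutral, nothing else contributes.
Positive (K, R): K2, K7, K11, R17, R19, K20, R26 → +7.
Negative (D, E): E1, E8, E10, D13, D22 → −5.
The N-terminus (+1) and C-terminus (−1) cancel.
Net charge = (+7) + (−5) = +2.

+2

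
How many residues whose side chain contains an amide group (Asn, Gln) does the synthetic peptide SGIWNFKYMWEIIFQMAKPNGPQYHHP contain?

4

Matching residues: N5, Q15, N20, Q23.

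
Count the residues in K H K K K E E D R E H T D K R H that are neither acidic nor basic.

Acidic: D, E. Basic: K, R, H. All other residues are neither.
Matching residues: T12.

1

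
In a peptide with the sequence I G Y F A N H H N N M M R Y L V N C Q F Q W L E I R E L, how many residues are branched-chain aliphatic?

V, L, and I make up the branched-chain aliphatic group.
Matching residues: I1, L15, V16, L23, I25, L28.

6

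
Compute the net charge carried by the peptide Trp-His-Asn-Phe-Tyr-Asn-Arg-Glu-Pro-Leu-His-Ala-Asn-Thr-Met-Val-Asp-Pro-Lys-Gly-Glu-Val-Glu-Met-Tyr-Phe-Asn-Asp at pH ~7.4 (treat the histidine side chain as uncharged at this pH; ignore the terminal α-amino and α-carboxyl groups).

Near pH 7.4, K and R contribute +1 each, D and E contribute −1 each, and every other side chain (His included, as stated) is uncharged.
Positive (K, R): Arg7, Lys19 → +2.
Negative (D, E): Glu8, Asp17, Glu21, Glu23, Asp28 → −5.
Net charge = (+2) + (−5) = −3.

-3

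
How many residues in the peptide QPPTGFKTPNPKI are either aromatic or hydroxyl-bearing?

3

Aromatic: F, W, Y. Hydroxyl-bearing: S, T, Y.
Aromatic residues here: F6 (1).
Hydroxyl-bearing residues here: T4, T8 (2).
(Y belongs to both groups, but none appear in this sequence.) Total = 1 + 2 = 3.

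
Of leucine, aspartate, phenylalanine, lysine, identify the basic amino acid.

lysine

The basic amino acids are Lys (K), Arg (R), and His (H).
Of the listed options, only lysine belongs to this group.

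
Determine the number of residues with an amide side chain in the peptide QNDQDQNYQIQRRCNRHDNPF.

9

Asparagine (N) and glutamine (Q) have uncharged amide side chains.
Matching residues: Q1, N2, Q4, Q6, N7, Q9, Q11, N15, N19.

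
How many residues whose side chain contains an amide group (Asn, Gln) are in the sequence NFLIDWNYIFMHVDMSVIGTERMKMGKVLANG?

Matching residues: N1, N7, N31.

3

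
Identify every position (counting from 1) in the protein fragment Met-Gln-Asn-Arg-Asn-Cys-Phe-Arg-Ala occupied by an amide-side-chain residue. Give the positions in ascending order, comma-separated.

Asparagine (N) and glutamine (Q) have uncharged amide side chains.
Matching residues: Gln2, Asn3, Asn5.

2, 3, 5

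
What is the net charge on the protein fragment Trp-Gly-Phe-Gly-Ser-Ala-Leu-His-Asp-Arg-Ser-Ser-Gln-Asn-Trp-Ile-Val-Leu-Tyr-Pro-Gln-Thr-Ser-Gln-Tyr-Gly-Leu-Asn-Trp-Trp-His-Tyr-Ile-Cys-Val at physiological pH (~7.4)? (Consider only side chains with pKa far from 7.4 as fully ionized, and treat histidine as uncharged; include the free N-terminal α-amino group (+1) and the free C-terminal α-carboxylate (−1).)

0

At pH ~7.4 the Lys and Arg side chains are protonated (+1), the Asp and Glu side chains are deprotonated (−1), and with His taken as neutral all other side chains carry no charge.
Positive (K, R): Arg10 → +1.
Negative (D, E): Asp9 → −1.
The N-terminus (+1) and C-terminus (−1) cancel.
Net charge = (+1) + (−1) = 0.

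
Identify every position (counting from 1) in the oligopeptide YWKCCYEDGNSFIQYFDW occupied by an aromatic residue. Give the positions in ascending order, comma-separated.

1, 2, 6, 12, 15, 16, 18

The aromatic amino acids are Phe (F, benzyl), Trp (W, indole), and Tyr (Y, phenol).
Matching residues: Y1, W2, Y6, F12, Y15, F16, W18.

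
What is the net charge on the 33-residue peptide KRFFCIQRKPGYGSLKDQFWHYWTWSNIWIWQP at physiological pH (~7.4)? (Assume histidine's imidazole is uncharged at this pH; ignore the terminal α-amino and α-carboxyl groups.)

+4

The side chains ionized at physiological pH are Lys/Arg (+1) and Asp/Glu (−1); with His treated as neutral, nothing else contributes.
Positive (K, R): K1, R2, R8, K9, K16 → +5.
Negative (D, E): D17 → −1.
Net charge = (+5) + (−1) = +4.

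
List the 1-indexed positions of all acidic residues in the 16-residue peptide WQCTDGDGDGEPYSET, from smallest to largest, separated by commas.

The acidic residues are Asp (D) and Glu (E), whose side chains end in a carboxylate group.
Matching residues: D5, D7, D9, E11, E15.

5, 7, 9, 11, 15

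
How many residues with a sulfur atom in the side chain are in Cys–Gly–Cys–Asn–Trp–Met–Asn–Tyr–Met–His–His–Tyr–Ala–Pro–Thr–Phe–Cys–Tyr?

The sulfur-bearing residues are cysteine (–SH) and methionine (–S–CH₃).
Matching residues: Cys1, Cys3, Met6, Met9, Cys17.

5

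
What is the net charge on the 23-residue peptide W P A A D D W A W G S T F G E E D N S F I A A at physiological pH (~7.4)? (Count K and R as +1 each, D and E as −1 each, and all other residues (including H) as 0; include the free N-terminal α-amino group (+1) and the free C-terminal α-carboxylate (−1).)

Positive (K, R): none → +0.
Negative (D, E): D5, D6, E15, E16, D17 → −5.
The N-terminus (+1) and C-terminus (−1) cancel.
Net charge = (+0) + (−5) = −5.

-5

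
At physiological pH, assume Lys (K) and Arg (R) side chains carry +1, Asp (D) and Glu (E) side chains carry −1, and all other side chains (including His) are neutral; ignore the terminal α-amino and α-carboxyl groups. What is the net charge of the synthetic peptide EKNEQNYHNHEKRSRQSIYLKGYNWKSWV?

Positive (K, R): K2, K12, R13, R15, K21, K26 → +6.
Negative (D, E): E1, E4, E11 → −3.
Net charge = (+6) + (−3) = +3.

+3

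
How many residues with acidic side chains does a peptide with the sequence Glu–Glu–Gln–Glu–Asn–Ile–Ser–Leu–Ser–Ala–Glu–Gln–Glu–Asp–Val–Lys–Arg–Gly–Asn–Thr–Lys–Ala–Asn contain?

Only D (aspartate) and E (glutamate) carry a side-chain carboxylic acid.
Matching residues: Glu1, Glu2, Glu4, Glu11, Glu13, Asp14.

6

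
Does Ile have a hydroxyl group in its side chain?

No

The –OH-bearing residues are Ser, Thr (aliphatic alcohols), and Tyr (phenol).
Isoleucine is not in this group.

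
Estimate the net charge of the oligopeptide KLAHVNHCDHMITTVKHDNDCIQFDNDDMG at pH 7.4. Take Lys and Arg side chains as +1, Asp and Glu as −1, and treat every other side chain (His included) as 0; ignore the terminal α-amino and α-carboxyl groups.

-4

Positive (K, R): K1, K16 → +2.
Negative (D, E): D9, D18, D20, D25, D27, D28 → −6.
Net charge = (+2) + (−6) = −4.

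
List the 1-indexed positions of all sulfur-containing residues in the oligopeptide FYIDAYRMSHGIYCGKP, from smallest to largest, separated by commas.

The sulfur-bearing residues are cysteine (–SH) and methionine (–S–CH₃).
Matching residues: M8, C14.

8, 14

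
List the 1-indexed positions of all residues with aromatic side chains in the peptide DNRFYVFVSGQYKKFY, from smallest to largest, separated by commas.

4, 5, 7, 12, 15, 16

The aromatic amino acids are Phe (F, benzyl), Trp (W, indole), and Tyr (Y, phenol).
Matching residues: F4, Y5, F7, Y12, F15, Y16.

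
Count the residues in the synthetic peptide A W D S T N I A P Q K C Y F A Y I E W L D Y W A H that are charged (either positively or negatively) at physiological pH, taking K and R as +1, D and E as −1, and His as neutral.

4

Charged side chains at pH ~7.4: K, R (positive); D, E (negative).
Matching residues: D3, K11, E18, D21.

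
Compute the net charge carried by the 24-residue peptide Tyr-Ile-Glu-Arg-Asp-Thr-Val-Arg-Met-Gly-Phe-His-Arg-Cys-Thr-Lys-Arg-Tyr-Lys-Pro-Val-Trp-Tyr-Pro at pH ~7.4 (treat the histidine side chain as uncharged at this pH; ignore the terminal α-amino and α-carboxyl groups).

+4

Near pH 7.4, K and R contribute +1 each, D and E contribute −1 each, and every other side chain (His included, as stated) is uncharged.
Positive (K, R): Arg4, Arg8, Arg13, Lys16, Arg17, Lys19 → +6.
Negative (D, E): Glu3, Asp5 → −2.
Net charge = (+6) + (−2) = +4.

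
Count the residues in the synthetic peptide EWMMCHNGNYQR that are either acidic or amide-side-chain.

4

Acidic: D, E. Amide-side-chain: N, Q.
Acidic residues here: E1 (1).
Amide-side-chain residues here: N7, N9, Q11 (3).
The two groups share no amino acid, so total = 1 + 3 = 4.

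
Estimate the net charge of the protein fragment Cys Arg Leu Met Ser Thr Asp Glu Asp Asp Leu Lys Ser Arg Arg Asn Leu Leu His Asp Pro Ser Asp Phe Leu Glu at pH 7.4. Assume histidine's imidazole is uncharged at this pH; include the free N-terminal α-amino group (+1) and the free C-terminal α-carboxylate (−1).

-3

Near pH 7.4, K and R contribute +1 each, D and E contribute −1 each, and every other side chain (His included, as stated) is uncharged.
Positive (K, R): Arg2, Lys12, Arg14, Arg15 → +4.
Negative (D, E): Asp7, Glu8, Asp9, Asp10, Asp20, Asp23, Glu26 → −7.
The N-terminus (+1) and C-terminus (−1) cancel.
Net charge = (+4) + (−7) = −3.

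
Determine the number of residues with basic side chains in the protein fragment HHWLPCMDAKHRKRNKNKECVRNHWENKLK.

K, R, and H are the three residues with basic side chains (ε-amine, guanidinium, and imidazole respectively).
Matching residues: H1, H2, K10, H11, R12, K13, R14, K16, K18, R22, H24, K28, K30.

13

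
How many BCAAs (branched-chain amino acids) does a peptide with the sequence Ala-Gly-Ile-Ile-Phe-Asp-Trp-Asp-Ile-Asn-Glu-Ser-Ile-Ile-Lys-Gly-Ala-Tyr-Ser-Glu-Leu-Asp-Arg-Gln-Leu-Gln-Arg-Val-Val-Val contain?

Valine (V), leucine (L), and isoleucine (I) are the branched-chain amino acids.
Matching residues: Ile3, Ile4, Ile9, Ile13, Ile14, Leu21, Leu25, Val28, Val29, Val30.

10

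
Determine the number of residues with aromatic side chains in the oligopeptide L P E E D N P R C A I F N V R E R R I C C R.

1

Phenylalanine (F), tryptophan (W), and tyrosine (Y) have aromatic ring side chains.
Matching residues: F12.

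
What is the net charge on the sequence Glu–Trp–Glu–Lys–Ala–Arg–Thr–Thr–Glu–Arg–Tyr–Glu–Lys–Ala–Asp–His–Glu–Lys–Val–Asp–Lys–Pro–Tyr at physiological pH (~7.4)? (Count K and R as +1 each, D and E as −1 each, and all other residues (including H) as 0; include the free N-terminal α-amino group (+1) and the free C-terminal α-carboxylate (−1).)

-1

Positive (K, R): Lys4, Arg6, Arg10, Lys13, Lys18, Lys21 → +6.
Negative (D, E): Glu1, Glu3, Glu9, Glu12, Asp15, Glu17, Asp20 → −7.
The N-terminus (+1) and C-terminus (−1) cancel.
Net charge = (+6) + (−7) = −1.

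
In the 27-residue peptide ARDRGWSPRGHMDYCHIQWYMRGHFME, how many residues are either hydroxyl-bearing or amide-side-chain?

Hydroxyl-bearing: S, T, Y. Amide-side-chain: N, Q.
Hydroxyl-bearing residues here: S7, Y14, Y20 (3).
Amide-side-chain residues here: Q18 (1).
The two groups share no amino acid, so total = 3 + 1 = 4.

4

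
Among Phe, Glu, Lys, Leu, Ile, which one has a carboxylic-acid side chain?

Only D (aspartate) and E (glutamate) carry a side-chain carboxylic acid.
Of the listed options, only Glu belongs to this group.

Glu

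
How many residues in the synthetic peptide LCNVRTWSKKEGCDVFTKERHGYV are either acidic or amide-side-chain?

4

Acidic: D, E. Amide-side-chain: N, Q.
Acidic residues here: E11, D14, E19 (3).
Amide-side-chain residues here: N3 (1).
The two groups share no amino acid, so total = 3 + 1 = 4.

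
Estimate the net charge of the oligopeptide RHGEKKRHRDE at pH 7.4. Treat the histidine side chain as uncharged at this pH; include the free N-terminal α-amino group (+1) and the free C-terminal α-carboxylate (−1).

+2

At pH ~7.4 the Lys and Arg side chains are protonated (+1), the Asp and Glu side chains are deprotonated (−1), and with His taken as neutral all other side chains carry no charge.
Positive (K, R): R1, K5, K6, R7, R9 → +5.
Negative (D, E): E4, D10, E11 → −3.
The N-terminus (+1) and C-terminus (−1) cancel.
Net charge = (+5) + (−3) = +2.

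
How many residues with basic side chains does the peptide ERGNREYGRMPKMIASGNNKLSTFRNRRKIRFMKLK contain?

Lysine (K), arginine (R), and histidine (H) have basic, nitrogen-containing side chains.
Matching residues: R2, R5, R9, K12, K20, R25, R27, R28, K29, R31, K34, K36.

12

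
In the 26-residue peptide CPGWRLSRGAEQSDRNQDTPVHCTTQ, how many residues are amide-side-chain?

The amide-side-chain residues are Asn (N) and Gln (Q).
Matching residues: Q12, N16, Q17, Q26.

4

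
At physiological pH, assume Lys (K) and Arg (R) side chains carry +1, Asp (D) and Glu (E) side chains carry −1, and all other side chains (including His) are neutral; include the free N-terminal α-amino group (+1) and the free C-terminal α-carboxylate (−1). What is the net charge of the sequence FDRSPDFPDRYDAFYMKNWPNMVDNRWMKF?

0

Positive (K, R): R3, R10, K17, R26, K29 → +5.
Negative (D, E): D2, D6, D9, D12, D24 → −5.
The N-terminus (+1) and C-terminus (−1) cancel.
Net charge = (+5) + (−5) = 0.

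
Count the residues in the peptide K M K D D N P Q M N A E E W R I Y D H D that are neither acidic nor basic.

Acidic: D, E. Basic: K, R, H. All other residues are neither.
Matching residues: M2, N6, P7, Q8, M9, N10, A11, W14, I16, Y17.

10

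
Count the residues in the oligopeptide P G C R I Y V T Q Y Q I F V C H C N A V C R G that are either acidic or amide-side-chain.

Acidic: D, E. Amide-side-chain: N, Q.
Acidic residues here: none (0).
Amide-side-chain residues here: Q9, Q11, N18 (3).
The two groups share no amino acid, so total = 0 + 3 = 3.

3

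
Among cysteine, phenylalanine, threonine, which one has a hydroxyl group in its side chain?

S, T, and Y are the three residues with a side-chain hydroxyl.
Of the listed options, only threonine belongs to this group.

threonine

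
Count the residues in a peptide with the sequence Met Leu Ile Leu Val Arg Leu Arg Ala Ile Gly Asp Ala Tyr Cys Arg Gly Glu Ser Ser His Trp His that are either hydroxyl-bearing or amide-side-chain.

Hydroxyl-bearing: S, T, Y. Amide-side-chain: N, Q.
Hydroxyl-bearing residues here: Tyr14, Ser19, Ser20 (3).
Amide-side-chain residues here: none (0).
The two groups share no amino acid, so total = 3 + 0 = 3.

3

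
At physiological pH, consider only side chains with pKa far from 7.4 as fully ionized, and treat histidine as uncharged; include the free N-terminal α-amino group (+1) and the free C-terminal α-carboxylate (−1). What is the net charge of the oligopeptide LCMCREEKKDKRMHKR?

+4

Near pH 7.4, K and R contribute +1 each, D and E contribute −1 each, and every other side chain (His included, as stated) is uncharged.
Positive (K, R): R5, K8, K9, K11, R12, K15, R16 → +7.
Negative (D, E): E6, E7, D10 → −3.
The N-terminus (+1) and C-terminus (−1) cancel.
Net charge = (+7) + (−3) = +4.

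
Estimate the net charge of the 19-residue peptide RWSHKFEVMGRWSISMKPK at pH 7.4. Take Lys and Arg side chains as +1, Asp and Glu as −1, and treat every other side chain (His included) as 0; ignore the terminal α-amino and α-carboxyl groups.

Positive (K, R): R1, K5, R11, K17, K19 → +5.
Negative (D, E): E7 → −1.
Net charge = (+5) + (−1) = +4.

+4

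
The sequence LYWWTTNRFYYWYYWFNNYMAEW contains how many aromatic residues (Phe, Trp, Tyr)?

Matching residues: Y2, W3, W4, F9, Y10, Y11, W12, Y13, Y14, W15, F16, Y19, W23.

13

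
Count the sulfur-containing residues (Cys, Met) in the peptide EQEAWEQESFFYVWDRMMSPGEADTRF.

2

Matching residues: M17, M18.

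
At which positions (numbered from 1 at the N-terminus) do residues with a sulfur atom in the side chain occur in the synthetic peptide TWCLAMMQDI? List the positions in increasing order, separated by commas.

Cysteine (C, thiol) and methionine (M, thioether) are the two sulfur-containing amino acids.
Matching residues: C3, M6, M7.

3, 6, 7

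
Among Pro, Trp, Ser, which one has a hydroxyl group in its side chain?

Serine (S), threonine (T), and tyrosine (Y) each carry a hydroxyl group on the side chain.
Of the listed options, only Ser belongs to this group.

Ser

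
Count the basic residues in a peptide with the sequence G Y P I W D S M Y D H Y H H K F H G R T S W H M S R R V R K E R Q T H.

13

K, R, and H are the three residues with basic side chains (ε-amine, guanidinium, and imidazole respectively).
Matching residues: H11, H13, H14, K15, H17, R19, H23, R26, R27, R29, K30, R32, H35.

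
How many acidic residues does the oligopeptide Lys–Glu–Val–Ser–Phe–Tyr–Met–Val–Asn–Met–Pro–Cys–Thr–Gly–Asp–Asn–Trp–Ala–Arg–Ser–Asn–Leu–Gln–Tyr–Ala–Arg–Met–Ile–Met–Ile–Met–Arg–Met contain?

2

Only D (aspartate) and E (glutamate) carry a side-chain carboxylic acid.
Matching residues: Glu2, Asp15.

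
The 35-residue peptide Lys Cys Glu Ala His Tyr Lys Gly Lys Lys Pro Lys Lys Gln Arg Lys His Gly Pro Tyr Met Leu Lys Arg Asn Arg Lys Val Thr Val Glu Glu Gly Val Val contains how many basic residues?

K, R, and H are the three residues with basic side chains (ε-amine, guanidinium, and imidazole respectively).
Matching residues: Lys1, His5, Lys7, Lys9, Lys10, Lys12, Lys13, Arg15, Lys16, His17, Lys23, Arg24, Arg26, Lys27.

14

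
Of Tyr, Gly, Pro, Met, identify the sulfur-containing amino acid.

Met

Only Cys (C) and Met (M) have a sulfur atom in the side chain.
Of the listed options, only Met belongs to this group.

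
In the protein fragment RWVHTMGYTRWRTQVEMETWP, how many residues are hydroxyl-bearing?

5

S, T, and Y are the three residues with a side-chain hydroxyl.
Matching residues: T5, Y8, T9, T13, T19.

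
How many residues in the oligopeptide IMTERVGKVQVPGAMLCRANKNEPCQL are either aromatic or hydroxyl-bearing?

Aromatic: F, W, Y. Hydroxyl-bearing: S, T, Y.
Aromatic residues here: none (0).
Hydroxyl-bearing residues here: T3 (1).
(Y belongs to both groups, but none appear in this sequence.) Total = 0 + 1 = 1.

1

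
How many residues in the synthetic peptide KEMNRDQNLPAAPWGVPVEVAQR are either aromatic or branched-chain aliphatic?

Aromatic: F, W, Y. Branched-chain aliphatic: I, L, V.
Aromatic residues here: W14 (1).
Branched-chain aliphatic residues here: L9, V16, V18, V20 (4).
The two groups share no amino acid, so total = 1 + 4 = 5.

5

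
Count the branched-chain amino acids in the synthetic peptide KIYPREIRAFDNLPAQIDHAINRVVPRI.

Valine (V), leucine (L), and isoleucine (I) are the branched-chain amino acids.
Matching residues: I2, I7, L13, I17, I21, V24, V25, I28.

8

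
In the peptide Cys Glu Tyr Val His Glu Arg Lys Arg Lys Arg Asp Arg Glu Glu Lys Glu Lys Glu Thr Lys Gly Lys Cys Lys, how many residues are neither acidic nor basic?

Acidic: D, E. Basic: K, R, H. All other residues are neither.
Matching residues: Cys1, Tyr3, Val4, Thr20, Gly22, Cys24.

6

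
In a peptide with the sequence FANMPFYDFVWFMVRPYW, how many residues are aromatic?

The aromatic amino acids are Phe (F, benzyl), Trp (W, indole), and Tyr (Y, phenol).
Matching residues: F1, F6, Y7, F9, W11, F12, Y17, W18.

8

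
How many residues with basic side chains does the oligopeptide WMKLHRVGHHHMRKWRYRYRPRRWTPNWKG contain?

14

The basic amino acids are Lys (K), Arg (R), and His (H).
Matching residues: K3, H5, R6, H9, H10, H11, R13, K14, R16, R18, R20, R22, R23, K29.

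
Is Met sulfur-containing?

Yes

Cysteine (C, thiol) and methionine (M, thioether) are the two sulfur-containing amino acids.
Methionine is in this group.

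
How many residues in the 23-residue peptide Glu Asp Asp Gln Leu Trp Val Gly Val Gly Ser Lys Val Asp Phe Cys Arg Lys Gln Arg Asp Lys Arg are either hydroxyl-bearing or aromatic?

Hydroxyl-bearing: S, T, Y. Aromatic: F, W, Y.
Hydroxyl-bearing residues here: Ser11 (1).
Aromatic residues here: Trp6, Phe15 (2).
(Y belongs to both groups, but none appear in this sequence.) Total = 1 + 2 = 3.

3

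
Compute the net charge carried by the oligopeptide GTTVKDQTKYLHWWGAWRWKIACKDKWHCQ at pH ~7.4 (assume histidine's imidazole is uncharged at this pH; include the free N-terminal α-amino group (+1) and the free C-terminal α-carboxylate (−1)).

+4

Near pH 7.4, K and R contribute +1 each, D and E contribute −1 each, and every other side chain (His included, as stated) is uncharged.
Positive (K, R): K5, K9, R18, K20, K24, K26 → +6.
Negative (D, E): D6, D25 → −2.
The N-terminus (+1) and C-terminus (−1) cancel.
Net charge = (+6) + (−2) = +4.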